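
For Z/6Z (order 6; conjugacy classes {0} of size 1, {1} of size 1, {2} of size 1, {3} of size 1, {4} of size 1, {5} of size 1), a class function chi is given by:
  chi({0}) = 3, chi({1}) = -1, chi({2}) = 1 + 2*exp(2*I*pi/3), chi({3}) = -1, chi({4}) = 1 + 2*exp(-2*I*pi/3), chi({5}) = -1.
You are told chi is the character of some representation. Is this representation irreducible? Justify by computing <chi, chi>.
Not irreducible (reducible): <chi, chi> = 3 > 1.

Derivation: <chi, chi> = (1/|G|) sum_C |C| * |chi(C)|^2 = (1/6)[1*|3|^2 + 1*|-1|^2 + 1*|1 + 2*exp(2*I*pi/3)|^2 + 1*|-1|^2 + 1*|1 + 2*exp(-2*I*pi/3)|^2 + 1*|-1|^2]
  = (1/6)[(9) + (1) + (3) + (1) + (3) + (1)] = 18/6 = 3.
(Exp terms are combined using exp(i*s)*conj(exp(i*t)) = exp(i*(s-t)), and sums of them are collapsed using the identity that for every m > 1 the m distinct m-th roots of unity sum to 0, e.g. 1 + exp(2*I*pi/3) + exp(-2*I*pi/3) = 0.)
A character is irreducible iff <chi, chi> = 1, so this representation is reducible.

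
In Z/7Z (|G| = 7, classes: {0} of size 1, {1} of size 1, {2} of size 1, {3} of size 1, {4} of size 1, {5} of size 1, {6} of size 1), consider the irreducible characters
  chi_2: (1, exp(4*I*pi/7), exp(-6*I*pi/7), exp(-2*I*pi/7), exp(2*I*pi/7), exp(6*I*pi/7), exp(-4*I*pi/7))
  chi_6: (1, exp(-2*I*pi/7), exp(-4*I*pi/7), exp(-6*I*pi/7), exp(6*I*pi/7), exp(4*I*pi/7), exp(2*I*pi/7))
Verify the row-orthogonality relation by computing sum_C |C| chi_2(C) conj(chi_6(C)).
Sum = 0; so <chi_2, chi_6> = 0 (distinct irreducibles are orthogonal).

Reasoning: Compute term by term over conjugacy classes (|C| * chi_2(C) * conj(chi_6(C))):
  1*(1)*conj(1) + 1*(exp(4*I*pi/7))*conj(exp(-2*I*pi/7)) + 1*(exp(-6*I*pi/7))*conj(exp(-4*I*pi/7)) + 1*(exp(-2*I*pi/7))*conj(exp(-6*I*pi/7)) + 1*(exp(2*I*pi/7))*conj(exp(6*I*pi/7)) + 1*(exp(6*I*pi/7))*conj(exp(4*I*pi/7)) + 1*(exp(-4*I*pi/7))*conj(exp(2*I*pi/7))
  = (1) + (exp(6*I*pi/7)) + (exp(-2*I*pi/7)) + (exp(4*I*pi/7)) + (exp(-4*I*pi/7)) + (exp(2*I*pi/7)) + (exp(-6*I*pi/7))
  = 0.
(Exp terms are combined using exp(i*s)*conj(exp(i*t)) = exp(i*(s-t)), and sums of them are collapsed using the identity that for every m > 1 the m distinct m-th roots of unity sum to 0, e.g. 1 + exp(2*I*pi/3) + exp(-2*I*pi/3) = 0.)
Dividing by |G| = 7 gives 0/7 = 0, matching the row-orthogonality relation <chi_2, chi_6> = [chi_2 = chi_6].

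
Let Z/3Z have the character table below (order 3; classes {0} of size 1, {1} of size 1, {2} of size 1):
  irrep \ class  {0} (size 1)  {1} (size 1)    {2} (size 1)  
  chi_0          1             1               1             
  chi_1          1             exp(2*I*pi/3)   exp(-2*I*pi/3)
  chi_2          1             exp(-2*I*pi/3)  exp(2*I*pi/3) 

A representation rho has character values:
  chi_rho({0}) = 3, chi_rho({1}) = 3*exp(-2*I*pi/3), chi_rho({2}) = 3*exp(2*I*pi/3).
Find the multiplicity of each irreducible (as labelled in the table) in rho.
Multiplicities: chi_0: 0, chi_1: 0, chi_2: 3.

Derivation: Use <chi_rho, chi> = (1/|G|) sum_C |C| * chi_rho(C) * conj(chi(C)) with |G| = 3 for each irreducible chi in the table:
  <chi_rho, chi_0> = (1/3)[1*(3)*conj(1) + 1*(3*exp(-2*I*pi/3))*conj(1) + 1*(3*exp(2*I*pi/3))*conj(1)]
      = (1/3)[(3) + (3*exp(-2*I*pi/3)) + (3*exp(2*I*pi/3))] = 0/3 = 0
  <chi_rho, chi_1> = (1/3)[1*(3)*conj(1) + 1*(3*exp(-2*I*pi/3))*conj(exp(2*I*pi/3)) + 1*(3*exp(2*I*pi/3))*conj(exp(-2*I*pi/3))]
      = (1/3)[(3) + (3*exp(2*I*pi/3)) + (3*exp(-2*I*pi/3))] = 0/3 = 0
  <chi_rho, chi_2> = (1/3)[1*(3)*conj(1) + 1*(3*exp(-2*I*pi/3))*conj(exp(-2*I*pi/3)) + 1*(3*exp(2*I*pi/3))*conj(exp(2*I*pi/3))]
      = (1/3)[(3) + (3) + (3)] = 9/3 = 3
(Exp terms are combined using exp(i*s)*conj(exp(i*t)) = exp(i*(s-t)), and sums of them are collapsed using the identity that for every m > 1 the m distinct m-th roots of unity sum to 0, e.g. 1 + exp(2*I*pi/3) + exp(-2*I*pi/3) = 0.)
Dimension check: dim(rho) = sum (mult * dim) = 0*1 + 0*1 + 3*1 = 3 = chi_rho(e) = 3.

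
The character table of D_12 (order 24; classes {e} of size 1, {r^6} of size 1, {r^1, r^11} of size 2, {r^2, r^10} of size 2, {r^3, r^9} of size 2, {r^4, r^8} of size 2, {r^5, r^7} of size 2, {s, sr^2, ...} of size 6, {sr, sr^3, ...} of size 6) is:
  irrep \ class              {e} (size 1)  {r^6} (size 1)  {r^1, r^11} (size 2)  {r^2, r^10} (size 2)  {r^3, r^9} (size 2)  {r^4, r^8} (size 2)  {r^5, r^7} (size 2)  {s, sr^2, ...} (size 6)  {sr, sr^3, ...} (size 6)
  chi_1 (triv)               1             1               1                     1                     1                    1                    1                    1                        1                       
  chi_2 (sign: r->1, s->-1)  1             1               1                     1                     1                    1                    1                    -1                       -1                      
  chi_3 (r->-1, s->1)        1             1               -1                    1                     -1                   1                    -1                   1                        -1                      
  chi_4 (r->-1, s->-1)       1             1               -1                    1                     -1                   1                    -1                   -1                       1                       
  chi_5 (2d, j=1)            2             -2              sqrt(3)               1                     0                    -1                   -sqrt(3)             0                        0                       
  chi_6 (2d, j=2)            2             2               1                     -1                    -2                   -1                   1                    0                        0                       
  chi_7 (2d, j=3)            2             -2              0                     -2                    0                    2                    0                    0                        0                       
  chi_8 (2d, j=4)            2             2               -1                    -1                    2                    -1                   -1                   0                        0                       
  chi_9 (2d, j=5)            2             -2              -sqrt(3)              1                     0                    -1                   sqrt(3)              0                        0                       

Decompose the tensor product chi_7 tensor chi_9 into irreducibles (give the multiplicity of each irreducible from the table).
chi_7 tensor chi_9 = chi_6 + chi_8 (all other irreducibles have multiplicity 0).

Proof sketch: The character of a tensor product is the pointwise product (chi_7 * chi_9)(C) = chi_7(C) * chi_9(C):
  {e}: (2)*(2), {r^6}: (-2)*(-2), {r^1, r^11}: (0)*(-sqrt(3)), {r^2, r^10}: (-2)*(1), {r^3, r^9}: (0)*(0), {r^4, r^8}: (2)*(-1), {r^5, r^7}: (0)*(sqrt(3)), {s, sr^2, ...}: (0)*(0), {sr, sr^3, ...}: (0)*(0)
so (chi_7 * chi_9) takes values
  {e} -> 4, {r^6} -> 4, {r^1, r^11} -> 0, {r^2, r^10} -> -2, {r^3, r^9} -> 0, {r^4, r^8} -> -2, {r^5, r^7} -> 0, {s, sr^2, ...} -> 0, {sr, sr^3, ...} -> 0.
Now take the inner product of this character with each irreducible chi from the table, <chi_7*chi_9, chi> = (1/24) sum_C |C| (chi_7*chi_9)(C) conj(chi(C)):
  <chi_7*chi_9, chi_1> = (1/24)[1*(4)*conj(1) + 1*(4)*conj(1) + 2*(0)*conj(1) + 2*(-2)*conj(1) + 2*(0)*conj(1) + 2*(-2)*conj(1) + 2*(0)*conj(1) + 6*(0)*conj(1) + 6*(0)*conj(1)]
      = (1/24)[(4) + (4) + (0) + (-4) + (0) + (-4) + (0) + (0) + (0)] = 0/24 = 0
  <chi_7*chi_9, chi_2> = (1/24)[1*(4)*conj(1) + 1*(4)*conj(1) + 2*(0)*conj(1) + 2*(-2)*conj(1) + 2*(0)*conj(1) + 2*(-2)*conj(1) + 2*(0)*conj(1) + 6*(0)*conj(-1) + 6*(0)*conj(-1)]
      = (1/24)[(4) + (4) + (0) + (-4) + (0) + (-4) + (0) + (0) + (0)] = 0/24 = 0
  <chi_7*chi_9, chi_3> = (1/24)[1*(4)*conj(1) + 1*(4)*conj(1) + 2*(0)*conj(-1) + 2*(-2)*conj(1) + 2*(0)*conj(-1) + 2*(-2)*conj(1) + 2*(0)*conj(-1) + 6*(0)*conj(1) + 6*(0)*conj(-1)]
      = (1/24)[(4) + (4) + (0) + (-4) + (0) + (-4) + (0) + (0) + (0)] = 0/24 = 0
  <chi_7*chi_9, chi_4> = (1/24)[1*(4)*conj(1) + 1*(4)*conj(1) + 2*(0)*conj(-1) + 2*(-2)*conj(1) + 2*(0)*conj(-1) + 2*(-2)*conj(1) + 2*(0)*conj(-1) + 6*(0)*conj(-1) + 6*(0)*conj(1)]
      = (1/24)[(4) + (4) + (0) + (-4) + (0) + (-4) + (0) + (0) + (0)] = 0/24 = 0
  <chi_7*chi_9, chi_5> = (1/24)[1*(4)*conj(2) + 1*(4)*conj(-2) + 2*(0)*conj(sqrt(3)) + 2*(-2)*conj(1) + 2*(0)*conj(0) + 2*(-2)*conj(-1) + 2*(0)*conj(-sqrt(3)) + 6*(0)*conj(0) + 6*(0)*conj(0)]
      = (1/24)[(8) + (-8) + (0) + (-4) + (0) + (4) + (0) + (0) + (0)] = 0/24 = 0
  <chi_7*chi_9, chi_6> = (1/24)[1*(4)*conj(2) + 1*(4)*conj(2) + 2*(0)*conj(1) + 2*(-2)*conj(-1) + 2*(0)*conj(-2) + 2*(-2)*conj(-1) + 2*(0)*conj(1) + 6*(0)*conj(0) + 6*(0)*conj(0)]
      = (1/24)[(8) + (8) + (0) + (4) + (0) + (4) + (0) + (0) + (0)] = 24/24 = 1
  <chi_7*chi_9, chi_7> = (1/24)[1*(4)*conj(2) + 1*(4)*conj(-2) + 2*(0)*conj(0) + 2*(-2)*conj(-2) + 2*(0)*conj(0) + 2*(-2)*conj(2) + 2*(0)*conj(0) + 6*(0)*conj(0) + 6*(0)*conj(0)]
      = (1/24)[(8) + (-8) + (0) + (8) + (0) + (-8) + (0) + (0) + (0)] = 0/24 = 0
  <chi_7*chi_9, chi_8> = (1/24)[1*(4)*conj(2) + 1*(4)*conj(2) + 2*(0)*conj(-1) + 2*(-2)*conj(-1) + 2*(0)*conj(2) + 2*(-2)*conj(-1) + 2*(0)*conj(-1) + 6*(0)*conj(0) + 6*(0)*conj(0)]
      = (1/24)[(8) + (8) + (0) + (4) + (0) + (4) + (0) + (0) + (0)] = 24/24 = 1
  <chi_7*chi_9, chi_9> = (1/24)[1*(4)*conj(2) + 1*(4)*conj(-2) + 2*(0)*conj(-sqrt(3)) + 2*(-2)*conj(1) + 2*(0)*conj(0) + 2*(-2)*conj(-1) + 2*(0)*conj(sqrt(3)) + 6*(0)*conj(0) + 6*(0)*conj(0)]
      = (1/24)[(8) + (-8) + (0) + (-4) + (0) + (4) + (0) + (0) + (0)] = 0/24 = 0
Hence the multiplicities are chi_6: 1, chi_8: 1. Dimension check: dim(chi_7)*dim(chi_9) = 2*2 = 4 and sum (mult * dim) = 1*2 + 1*2 = 4.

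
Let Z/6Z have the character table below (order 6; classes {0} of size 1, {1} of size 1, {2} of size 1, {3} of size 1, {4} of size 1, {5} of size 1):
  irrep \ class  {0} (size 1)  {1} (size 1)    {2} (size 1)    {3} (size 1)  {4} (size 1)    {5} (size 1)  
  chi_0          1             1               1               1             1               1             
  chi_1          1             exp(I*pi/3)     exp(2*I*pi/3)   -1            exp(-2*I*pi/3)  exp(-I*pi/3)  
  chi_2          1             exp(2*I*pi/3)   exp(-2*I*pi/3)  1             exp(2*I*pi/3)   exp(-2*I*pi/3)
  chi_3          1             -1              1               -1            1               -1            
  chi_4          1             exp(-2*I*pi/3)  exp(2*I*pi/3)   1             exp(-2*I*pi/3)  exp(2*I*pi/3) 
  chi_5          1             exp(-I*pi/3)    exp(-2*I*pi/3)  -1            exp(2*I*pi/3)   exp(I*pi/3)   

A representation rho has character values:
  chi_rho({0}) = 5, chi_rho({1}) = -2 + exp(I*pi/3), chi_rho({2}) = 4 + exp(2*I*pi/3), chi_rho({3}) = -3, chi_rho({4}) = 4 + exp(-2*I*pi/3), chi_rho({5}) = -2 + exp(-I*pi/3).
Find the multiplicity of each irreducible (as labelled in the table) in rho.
Multiplicities: chi_0: 1, chi_1: 1, chi_2: 0, chi_3: 3, chi_4: 0, chi_5: 0.

Reasoning: Use <chi_rho, chi> = (1/|G|) sum_C |C| * chi_rho(C) * conj(chi(C)) with |G| = 6 for each irreducible chi in the table:
  <chi_rho, chi_0> = (1/6)[1*(5)*conj(1) + 1*(-2 + exp(I*pi/3))*conj(1) + 1*(4 + exp(2*I*pi/3))*conj(1) + 1*(-3)*conj(1) + 1*(4 + exp(-2*I*pi/3))*conj(1) + 1*(-2 + exp(-I*pi/3))*conj(1)]
      = (1/6)[(5) + (-2 + exp(I*pi/3)) + (4 + exp(2*I*pi/3)) + (-3) + (4 + exp(-2*I*pi/3)) + (-2 + exp(-I*pi/3))] = 6/6 = 1
  <chi_rho, chi_1> = (1/6)[1*(5)*conj(1) + 1*(-2 + exp(I*pi/3))*conj(exp(I*pi/3)) + 1*(4 + exp(2*I*pi/3))*conj(exp(2*I*pi/3)) + 1*(-3)*conj(-1) + 1*(4 + exp(-2*I*pi/3))*conj(exp(-2*I*pi/3)) + 1*(-2 + exp(-I*pi/3))*conj(exp(-I*pi/3))]
      = (1/6)[(5) + (1 - 2*exp(-I*pi/3)) + (1 + 4*exp(-2*I*pi/3)) + (3) + (1 + 4*exp(2*I*pi/3)) + (1 - 2*exp(I*pi/3))] = 6/6 = 1
  <chi_rho, chi_2> = (1/6)[1*(5)*conj(1) + 1*(-2 + exp(I*pi/3))*conj(exp(2*I*pi/3)) + 1*(4 + exp(2*I*pi/3))*conj(exp(-2*I*pi/3)) + 1*(-3)*conj(1) + 1*(4 + exp(-2*I*pi/3))*conj(exp(2*I*pi/3)) + 1*(-2 + exp(-I*pi/3))*conj(exp(-2*I*pi/3))]
      = (1/6)[(5) + (exp(-I*pi/3) - 2*exp(-2*I*pi/3)) + (exp(-2*I*pi/3) + 4*exp(2*I*pi/3)) + (-3) + (4*exp(-2*I*pi/3) + exp(2*I*pi/3)) + (-2*exp(2*I*pi/3) + exp(I*pi/3))] = 0/6 = 0
  <chi_rho, chi_3> = (1/6)[1*(5)*conj(1) + 1*(-2 + exp(I*pi/3))*conj(-1) + 1*(4 + exp(2*I*pi/3))*conj(1) + 1*(-3)*conj(-1) + 1*(4 + exp(-2*I*pi/3))*conj(1) + 1*(-2 + exp(-I*pi/3))*conj(-1)]
      = (1/6)[(5) + (2 - exp(I*pi/3)) + (4 + exp(2*I*pi/3)) + (3) + (4 + exp(-2*I*pi/3)) + (2 - exp(-I*pi/3))] = 18/6 = 3
  <chi_rho, chi_4> = (1/6)[1*(5)*conj(1) + 1*(-2 + exp(I*pi/3))*conj(exp(-2*I*pi/3)) + 1*(4 + exp(2*I*pi/3))*conj(exp(2*I*pi/3)) + 1*(-3)*conj(1) + 1*(4 + exp(-2*I*pi/3))*conj(exp(-2*I*pi/3)) + 1*(-2 + exp(-I*pi/3))*conj(exp(2*I*pi/3))]
      = (1/6)[(5) + (-1 - 2*exp(2*I*pi/3)) + (1 + 4*exp(-2*I*pi/3)) + (-3) + (1 + 4*exp(2*I*pi/3)) + (-1 - 2*exp(-2*I*pi/3))] = 0/6 = 0
  <chi_rho, chi_5> = (1/6)[1*(5)*conj(1) + 1*(-2 + exp(I*pi/3))*conj(exp(-I*pi/3)) + 1*(4 + exp(2*I*pi/3))*conj(exp(-2*I*pi/3)) + 1*(-3)*conj(-1) + 1*(4 + exp(-2*I*pi/3))*conj(exp(2*I*pi/3)) + 1*(-2 + exp(-I*pi/3))*conj(exp(I*pi/3))]
      = (1/6)[(5) + (-2*exp(I*pi/3) + exp(2*I*pi/3)) + (exp(-2*I*pi/3) + 4*exp(2*I*pi/3)) + (3) + (4*exp(-2*I*pi/3) + exp(2*I*pi/3)) + (exp(-2*I*pi/3) - 2*exp(-I*pi/3))] = 0/6 = 0
(Exp terms are combined using exp(i*s)*conj(exp(i*t)) = exp(i*(s-t)), and sums of them are collapsed using the identity that for every m > 1 the m distinct m-th roots of unity sum to 0, e.g. 1 + exp(2*I*pi/3) + exp(-2*I*pi/3) = 0.)
Dimension check: dim(rho) = sum (mult * dim) = 1*1 + 1*1 + 0*1 + 3*1 + 0*1 + 0*1 = 5 = chi_rho(e) = 5.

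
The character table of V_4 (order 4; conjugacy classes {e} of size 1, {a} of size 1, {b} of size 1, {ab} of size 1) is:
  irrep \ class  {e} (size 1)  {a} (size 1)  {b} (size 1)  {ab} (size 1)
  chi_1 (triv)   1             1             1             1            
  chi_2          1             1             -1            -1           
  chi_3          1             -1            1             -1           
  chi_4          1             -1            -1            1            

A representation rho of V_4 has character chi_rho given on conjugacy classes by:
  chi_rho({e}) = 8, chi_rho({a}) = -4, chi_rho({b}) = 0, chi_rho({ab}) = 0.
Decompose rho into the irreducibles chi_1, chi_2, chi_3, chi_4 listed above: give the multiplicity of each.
Multiplicities: chi_1: 1, chi_2: 1, chi_3: 3, chi_4: 3.

Derivation: Use <chi_rho, chi> = (1/|G|) sum_C |C| * chi_rho(C) * conj(chi(C)) with |G| = 4 for each irreducible chi in the table:
  <chi_rho, chi_1> = (1/4)[1*(8)*conj(1) + 1*(-4)*conj(1) + 1*(0)*conj(1) + 1*(0)*conj(1)]
      = (1/4)[(8) + (-4) + (0) + (0)] = 4/4 = 1
  <chi_rho, chi_2> = (1/4)[1*(8)*conj(1) + 1*(-4)*conj(1) + 1*(0)*conj(-1) + 1*(0)*conj(-1)]
      = (1/4)[(8) + (-4) + (0) + (0)] = 4/4 = 1
  <chi_rho, chi_3> = (1/4)[1*(8)*conj(1) + 1*(-4)*conj(-1) + 1*(0)*conj(1) + 1*(0)*conj(-1)]
      = (1/4)[(8) + (4) + (0) + (0)] = 12/4 = 3
  <chi_rho, chi_4> = (1/4)[1*(8)*conj(1) + 1*(-4)*conj(-1) + 1*(0)*conj(-1) + 1*(0)*conj(1)]
      = (1/4)[(8) + (4) + (0) + (0)] = 12/4 = 3
Dimension check: dim(rho) = sum (mult * dim) = 1*1 + 1*1 + 3*1 + 3*1 = 8 = chi_rho(e) = 8.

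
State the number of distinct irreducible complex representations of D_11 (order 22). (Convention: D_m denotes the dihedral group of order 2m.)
7

Solution. The number of irreducible complex representations of a finite group equals its number of conjugacy classes. D_11 has 7 conjugacy classes ((n+3)/2 for n odd), so D_11 (order 22) has exactly 7 irreducible complex representations.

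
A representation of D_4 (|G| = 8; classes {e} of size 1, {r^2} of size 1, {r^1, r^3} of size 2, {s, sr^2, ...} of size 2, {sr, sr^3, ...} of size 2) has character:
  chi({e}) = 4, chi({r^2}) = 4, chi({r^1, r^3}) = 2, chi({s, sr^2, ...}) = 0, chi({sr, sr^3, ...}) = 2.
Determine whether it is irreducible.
Not irreducible (reducible): <chi, chi> = 6 > 1.

Working: <chi, chi> = (1/|G|) sum_C |C| * |chi(C)|^2 = (1/8)[1*|4|^2 + 1*|4|^2 + 2*|2|^2 + 2*|0|^2 + 2*|2|^2]
  = (1/8)[(16) + (16) + (8) + (0) + (8)] = 48/8 = 6.
A character is irreducible iff <chi, chi> = 1, so this representation is reducible.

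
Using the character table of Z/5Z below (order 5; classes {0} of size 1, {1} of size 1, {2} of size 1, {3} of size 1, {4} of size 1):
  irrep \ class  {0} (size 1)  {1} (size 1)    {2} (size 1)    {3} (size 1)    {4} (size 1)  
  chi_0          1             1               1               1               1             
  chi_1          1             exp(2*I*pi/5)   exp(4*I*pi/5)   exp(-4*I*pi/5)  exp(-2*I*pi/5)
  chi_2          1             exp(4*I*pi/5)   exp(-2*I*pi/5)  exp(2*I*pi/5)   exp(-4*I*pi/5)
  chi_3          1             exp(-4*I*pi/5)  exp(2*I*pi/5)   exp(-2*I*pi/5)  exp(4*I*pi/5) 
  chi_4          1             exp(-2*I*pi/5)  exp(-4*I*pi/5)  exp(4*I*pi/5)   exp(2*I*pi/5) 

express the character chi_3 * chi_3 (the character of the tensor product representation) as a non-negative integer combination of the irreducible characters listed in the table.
chi_3 tensor chi_3 = chi_1 (all other irreducibles have multiplicity 0).

Why: The character of a tensor product is the pointwise product (chi_3 * chi_3)(C) = chi_3(C) * chi_3(C):
  {0}: (1)*(1), {1}: (exp(-4*I*pi/5))*(exp(-4*I*pi/5)), {2}: (exp(2*I*pi/5))*(exp(2*I*pi/5)), {3}: (exp(-2*I*pi/5))*(exp(-2*I*pi/5)), {4}: (exp(4*I*pi/5))*(exp(4*I*pi/5))
so (chi_3 * chi_3) takes values
  {0} -> 1, {1} -> exp(2*I*pi/5), {2} -> exp(4*I*pi/5), {3} -> exp(-4*I*pi/5), {4} -> exp(-2*I*pi/5).
Now take the inner product of this character with each irreducible chi from the table, <chi_3*chi_3, chi> = (1/5) sum_C |C| (chi_3*chi_3)(C) conj(chi(C)):
  <chi_3*chi_3, chi_0> = (1/5)[1*(1)*conj(1) + 1*(exp(2*I*pi/5))*conj(1) + 1*(exp(4*I*pi/5))*conj(1) + 1*(exp(-4*I*pi/5))*conj(1) + 1*(exp(-2*I*pi/5))*conj(1)]
      = (1/5)[(1) + (exp(2*I*pi/5)) + (exp(4*I*pi/5)) + (exp(-4*I*pi/5)) + (exp(-2*I*pi/5))] = 0/5 = 0
  <chi_3*chi_3, chi_1> = (1/5)[1*(1)*conj(1) + 1*(exp(2*I*pi/5))*conj(exp(2*I*pi/5)) + 1*(exp(4*I*pi/5))*conj(exp(4*I*pi/5)) + 1*(exp(-4*I*pi/5))*conj(exp(-4*I*pi/5)) + 1*(exp(-2*I*pi/5))*conj(exp(-2*I*pi/5))]
      = (1/5)[(1) + (1) + (1) + (1) + (1)] = 5/5 = 1
  <chi_3*chi_3, chi_2> = (1/5)[1*(1)*conj(1) + 1*(exp(2*I*pi/5))*conj(exp(4*I*pi/5)) + 1*(exp(4*I*pi/5))*conj(exp(-2*I*pi/5)) + 1*(exp(-4*I*pi/5))*conj(exp(2*I*pi/5)) + 1*(exp(-2*I*pi/5))*conj(exp(-4*I*pi/5))]
      = (1/5)[(1) + (exp(-2*I*pi/5)) + (exp(-4*I*pi/5)) + (exp(4*I*pi/5)) + (exp(2*I*pi/5))] = 0/5 = 0
  <chi_3*chi_3, chi_3> = (1/5)[1*(1)*conj(1) + 1*(exp(2*I*pi/5))*conj(exp(-4*I*pi/5)) + 1*(exp(4*I*pi/5))*conj(exp(2*I*pi/5)) + 1*(exp(-4*I*pi/5))*conj(exp(-2*I*pi/5)) + 1*(exp(-2*I*pi/5))*conj(exp(4*I*pi/5))]
      = (1/5)[(1) + (exp(-4*I*pi/5)) + (exp(2*I*pi/5)) + (exp(-2*I*pi/5)) + (exp(4*I*pi/5))] = 0/5 = 0
  <chi_3*chi_3, chi_4> = (1/5)[1*(1)*conj(1) + 1*(exp(2*I*pi/5))*conj(exp(-2*I*pi/5)) + 1*(exp(4*I*pi/5))*conj(exp(-4*I*pi/5)) + 1*(exp(-4*I*pi/5))*conj(exp(4*I*pi/5)) + 1*(exp(-2*I*pi/5))*conj(exp(2*I*pi/5))]
      = (1/5)[(1) + (exp(4*I*pi/5)) + (exp(-2*I*pi/5)) + (exp(2*I*pi/5)) + (exp(-4*I*pi/5))] = 0/5 = 0
(Exp terms are combined using exp(i*s)*conj(exp(i*t)) = exp(i*(s-t)), and sums of them are collapsed using the identity that for every m > 1 the m distinct m-th roots of unity sum to 0, e.g. 1 + exp(2*I*pi/3) + exp(-2*I*pi/3) = 0.)
Hence the multiplicities are chi_1: 1. Dimension check: dim(chi_3)*dim(chi_3) = 1*1 = 1 and sum (mult * dim) = 1*1 = 1.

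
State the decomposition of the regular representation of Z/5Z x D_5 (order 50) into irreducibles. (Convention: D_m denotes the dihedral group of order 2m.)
Each irreducible V_i of dimension d_i appears with multiplicity d_i, i.e. rho_reg = (direct sum over all irreducibles V_i) d_i V_i. The irreducible dimensions for Z/5Z x D_5 are 1, 1, 1, 1, 1, 1, 1, 1, 1, 1, 2, 2, 2, 2, 2, 2, 2, 2, 2, 2: 10 irreducibles of dimension 1, each with multiplicity 1; 10 irreducibles of dimension 2, each with multiplicity 2. Total dimension 10*1*1 + 10*2*2 = 50 = |G|.

Argument: General theorem: in the regular representation of a finite group G, each irreducible appears with multiplicity equal to its dimension. Check: dim(rho_reg) = sum d_i^2 = 1 + 1 + 1 + 1 + 1 + 1 + 1 + 1 + 1 + 1 + 4 + 4 + 4 + 4 + 4 + 4 + 4 + 4 + 4 + 4 = 50 = |G|.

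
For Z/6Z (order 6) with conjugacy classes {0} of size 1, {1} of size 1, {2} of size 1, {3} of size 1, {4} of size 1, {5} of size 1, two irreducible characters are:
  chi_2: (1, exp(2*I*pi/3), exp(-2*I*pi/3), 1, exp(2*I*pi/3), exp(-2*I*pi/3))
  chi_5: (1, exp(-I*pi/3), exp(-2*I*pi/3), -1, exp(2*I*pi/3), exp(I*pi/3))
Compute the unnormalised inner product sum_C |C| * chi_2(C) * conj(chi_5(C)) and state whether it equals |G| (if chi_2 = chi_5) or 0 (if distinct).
Sum = 0; so <chi_2, chi_5> = 0 (distinct irreducibles are orthogonal).

Proof sketch: Compute term by term over conjugacy classes (|C| * chi_2(C) * conj(chi_5(C))):
  1*(1)*conj(1) + 1*(exp(2*I*pi/3))*conj(exp(-I*pi/3)) + 1*(exp(-2*I*pi/3))*conj(exp(-2*I*pi/3)) + 1*(1)*conj(-1) + 1*(exp(2*I*pi/3))*conj(exp(2*I*pi/3)) + 1*(exp(-2*I*pi/3))*conj(exp(I*pi/3))
  = (1) + (-1) + (1) + (-1) + (1) + (-1)
  = 0.
(Exp terms are combined using exp(i*s)*conj(exp(i*t)) = exp(i*(s-t)), and sums of them are collapsed using the identity that for every m > 1 the m distinct m-th roots of unity sum to 0, e.g. 1 + exp(2*I*pi/3) + exp(-2*I*pi/3) = 0.)
Dividing by |G| = 6 gives 0/6 = 0, matching the row-orthogonality relation <chi_2, chi_5> = [chi_2 = chi_5].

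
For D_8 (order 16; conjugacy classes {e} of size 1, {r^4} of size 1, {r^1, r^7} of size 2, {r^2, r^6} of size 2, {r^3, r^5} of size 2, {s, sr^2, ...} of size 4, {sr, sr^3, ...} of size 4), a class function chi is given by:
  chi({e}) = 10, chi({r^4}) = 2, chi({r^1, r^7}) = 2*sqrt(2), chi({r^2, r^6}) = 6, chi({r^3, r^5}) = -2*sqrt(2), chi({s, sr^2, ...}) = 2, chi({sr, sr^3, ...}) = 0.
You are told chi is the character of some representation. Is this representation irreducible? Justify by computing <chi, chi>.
Not irreducible (reducible): <chi, chi> = 14 > 1.

Argument: <chi, chi> = (1/|G|) sum_C |C| * |chi(C)|^2 = (1/16)[1*|10|^2 + 1*|2|^2 + 2*|2*sqrt(2)|^2 + 2*|6|^2 + 2*|-2*sqrt(2)|^2 + 4*|2|^2 + 4*|0|^2]
  = (1/16)[(100) + (4) + (16) + (72) + (16) + (16) + (0)] = 224/16 = 14.
A character is irreducible iff <chi, chi> = 1, so this representation is reducible.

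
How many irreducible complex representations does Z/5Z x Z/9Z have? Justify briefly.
45

Details: The number of irreducible complex representations of a finite group equals its number of conjugacy classes. Z/5Z x Z/9Z is abelian of order 45, so every element is its own conjugacy class: 45 classes, so Z/5Z x Z/9Z (order 45) has exactly 45 irreducible complex representations.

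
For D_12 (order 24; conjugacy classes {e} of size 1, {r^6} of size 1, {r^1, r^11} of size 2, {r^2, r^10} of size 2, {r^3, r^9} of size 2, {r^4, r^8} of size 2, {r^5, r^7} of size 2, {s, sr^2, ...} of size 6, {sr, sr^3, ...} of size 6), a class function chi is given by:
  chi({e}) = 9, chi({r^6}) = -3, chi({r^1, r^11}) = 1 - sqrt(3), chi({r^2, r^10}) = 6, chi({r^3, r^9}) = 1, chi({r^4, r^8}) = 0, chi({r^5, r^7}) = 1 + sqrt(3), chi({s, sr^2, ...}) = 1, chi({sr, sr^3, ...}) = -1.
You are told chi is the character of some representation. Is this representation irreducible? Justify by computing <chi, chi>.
Not irreducible (reducible): <chi, chi> = 8 > 1.

Why: <chi, chi> = (1/|G|) sum_C |C| * |chi(C)|^2 = (1/24)[1*|9|^2 + 1*|-3|^2 + 2*|1 - sqrt(3)|^2 + 2*|6|^2 + 2*|1|^2 + 2*|0|^2 + 2*|1 + sqrt(3)|^2 + 6*|1|^2 + 6*|-1|^2]
  = (1/24)[(81) + (9) + (8 - 4*sqrt(3)) + (72) + (2) + (0) + (4*sqrt(3) + 8) + (6) + (6)] = 192/24 = 8.
A character is irreducible iff <chi, chi> = 1, so this representation is reducible.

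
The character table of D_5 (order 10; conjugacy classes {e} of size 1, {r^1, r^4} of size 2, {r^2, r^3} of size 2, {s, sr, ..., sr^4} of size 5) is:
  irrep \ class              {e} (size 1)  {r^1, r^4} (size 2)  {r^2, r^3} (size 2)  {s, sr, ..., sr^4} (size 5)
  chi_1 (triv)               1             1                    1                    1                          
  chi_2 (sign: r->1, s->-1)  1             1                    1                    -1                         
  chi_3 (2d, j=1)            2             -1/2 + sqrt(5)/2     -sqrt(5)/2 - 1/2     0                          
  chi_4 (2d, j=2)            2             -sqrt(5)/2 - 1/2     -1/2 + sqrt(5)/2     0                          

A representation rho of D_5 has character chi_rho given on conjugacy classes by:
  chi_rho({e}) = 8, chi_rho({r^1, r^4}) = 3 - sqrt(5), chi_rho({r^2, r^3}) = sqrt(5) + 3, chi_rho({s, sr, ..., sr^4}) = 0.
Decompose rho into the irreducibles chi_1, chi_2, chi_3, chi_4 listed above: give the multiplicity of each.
Multiplicities: chi_1: 2, chi_2: 2, chi_3: 0, chi_4: 2.

Solution. Use <chi_rho, chi> = (1/|G|) sum_C |C| * chi_rho(C) * conj(chi(C)) with |G| = 10 for each irreducible chi in the table:
  <chi_rho, chi_1> = (1/10)[1*(8)*conj(1) + 2*(3 - sqrt(5))*conj(1) + 2*(sqrt(5) + 3)*conj(1) + 5*(0)*conj(1)]
      = (1/10)[(8) + (6 - 2*sqrt(5)) + (2*sqrt(5) + 6) + (0)] = 20/10 = 2
  <chi_rho, chi_2> = (1/10)[1*(8)*conj(1) + 2*(3 - sqrt(5))*conj(1) + 2*(sqrt(5) + 3)*conj(1) + 5*(0)*conj(-1)]
      = (1/10)[(8) + (6 - 2*sqrt(5)) + (2*sqrt(5) + 6) + (0)] = 20/10 = 2
  <chi_rho, chi_3> = (1/10)[1*(8)*conj(2) + 2*(3 - sqrt(5))*conj(-1/2 + sqrt(5)/2) + 2*(sqrt(5) + 3)*conj(-sqrt(5)/2 - 1/2) + 5*(0)*conj(0)]
      = (1/10)[(16) + (-8 + 4*sqrt(5)) + (-4*sqrt(5) - 8) + (0)] = 0/10 = 0
  <chi_rho, chi_4> = (1/10)[1*(8)*conj(2) + 2*(3 - sqrt(5))*conj(-sqrt(5)/2 - 1/2) + 2*(sqrt(5) + 3)*conj(-1/2 + sqrt(5)/2) + 5*(0)*conj(0)]
      = (1/10)[(16) + (2 - 2*sqrt(5)) + (2 + 2*sqrt(5)) + (0)] = 20/10 = 2
Dimension check: dim(rho) = sum (mult * dim) = 2*1 + 2*1 + 0*2 + 2*2 = 8 = chi_rho(e) = 8.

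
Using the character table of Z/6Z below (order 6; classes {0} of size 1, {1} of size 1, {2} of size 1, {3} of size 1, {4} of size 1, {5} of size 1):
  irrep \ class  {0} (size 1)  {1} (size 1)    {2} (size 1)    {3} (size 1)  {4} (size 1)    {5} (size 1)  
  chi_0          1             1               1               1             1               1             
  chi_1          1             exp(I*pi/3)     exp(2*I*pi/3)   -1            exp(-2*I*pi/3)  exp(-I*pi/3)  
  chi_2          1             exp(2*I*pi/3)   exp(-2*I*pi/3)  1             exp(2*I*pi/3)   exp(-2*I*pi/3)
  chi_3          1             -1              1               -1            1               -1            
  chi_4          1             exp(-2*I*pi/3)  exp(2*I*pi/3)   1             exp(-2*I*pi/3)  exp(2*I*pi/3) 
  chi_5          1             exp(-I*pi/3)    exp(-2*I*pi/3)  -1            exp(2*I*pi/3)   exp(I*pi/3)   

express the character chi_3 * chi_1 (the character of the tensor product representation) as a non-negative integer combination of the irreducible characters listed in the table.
chi_3 tensor chi_1 = chi_4 (all other irreducibles have multiplicity 0).

The character of a tensor product is the pointwise product (chi_3 * chi_1)(C) = chi_3(C) * chi_1(C):
  {0}: (1)*(1), {1}: (-1)*(exp(I*pi/3)), {2}: (1)*(exp(2*I*pi/3)), {3}: (-1)*(-1), {4}: (1)*(exp(-2*I*pi/3)), {5}: (-1)*(exp(-I*pi/3))
so (chi_3 * chi_1) takes values
  {0} -> 1, {1} -> -exp(I*pi/3), {2} -> exp(2*I*pi/3), {3} -> 1, {4} -> exp(-2*I*pi/3), {5} -> -exp(-I*pi/3).
Now take the inner product of this character with each irreducible chi from the table, <chi_3*chi_1, chi> = (1/6) sum_C |C| (chi_3*chi_1)(C) conj(chi(C)):
  <chi_3*chi_1, chi_0> = (1/6)[1*(1)*conj(1) + 1*(-exp(I*pi/3))*conj(1) + 1*(exp(2*I*pi/3))*conj(1) + 1*(1)*conj(1) + 1*(exp(-2*I*pi/3))*conj(1) + 1*(-exp(-I*pi/3))*conj(1)]
      = (1/6)[(1) + (-exp(I*pi/3)) + (exp(2*I*pi/3)) + (1) + (exp(-2*I*pi/3)) + (-exp(-I*pi/3))] = 0/6 = 0
  <chi_3*chi_1, chi_1> = (1/6)[1*(1)*conj(1) + 1*(-exp(I*pi/3))*conj(exp(I*pi/3)) + 1*(exp(2*I*pi/3))*conj(exp(2*I*pi/3)) + 1*(1)*conj(-1) + 1*(exp(-2*I*pi/3))*conj(exp(-2*I*pi/3)) + 1*(-exp(-I*pi/3))*conj(exp(-I*pi/3))]
      = (1/6)[(1) + (-1) + (1) + (-1) + (1) + (-1)] = 0/6 = 0
  <chi_3*chi_1, chi_2> = (1/6)[1*(1)*conj(1) + 1*(-exp(I*pi/3))*conj(exp(2*I*pi/3)) + 1*(exp(2*I*pi/3))*conj(exp(-2*I*pi/3)) + 1*(1)*conj(1) + 1*(exp(-2*I*pi/3))*conj(exp(2*I*pi/3)) + 1*(-exp(-I*pi/3))*conj(exp(-2*I*pi/3))]
      = (1/6)[(1) + (-exp(-I*pi/3)) + (exp(-2*I*pi/3)) + (1) + (exp(2*I*pi/3)) + (-exp(I*pi/3))] = 0/6 = 0
  <chi_3*chi_1, chi_3> = (1/6)[1*(1)*conj(1) + 1*(-exp(I*pi/3))*conj(-1) + 1*(exp(2*I*pi/3))*conj(1) + 1*(1)*conj(-1) + 1*(exp(-2*I*pi/3))*conj(1) + 1*(-exp(-I*pi/3))*conj(-1)]
      = (1/6)[(1) + (exp(I*pi/3)) + (exp(2*I*pi/3)) + (-1) + (exp(-2*I*pi/3)) + (exp(-I*pi/3))] = 0/6 = 0
  <chi_3*chi_1, chi_4> = (1/6)[1*(1)*conj(1) + 1*(-exp(I*pi/3))*conj(exp(-2*I*pi/3)) + 1*(exp(2*I*pi/3))*conj(exp(2*I*pi/3)) + 1*(1)*conj(1) + 1*(exp(-2*I*pi/3))*conj(exp(-2*I*pi/3)) + 1*(-exp(-I*pi/3))*conj(exp(2*I*pi/3))]
      = (1/6)[(1) + (1) + (1) + (1) + (1) + (1)] = 6/6 = 1
  <chi_3*chi_1, chi_5> = (1/6)[1*(1)*conj(1) + 1*(-exp(I*pi/3))*conj(exp(-I*pi/3)) + 1*(exp(2*I*pi/3))*conj(exp(-2*I*pi/3)) + 1*(1)*conj(-1) + 1*(exp(-2*I*pi/3))*conj(exp(2*I*pi/3)) + 1*(-exp(-I*pi/3))*conj(exp(I*pi/3))]
      = (1/6)[(1) + (-exp(2*I*pi/3)) + (exp(-2*I*pi/3)) + (-1) + (exp(2*I*pi/3)) + (-exp(-2*I*pi/3))] = 0/6 = 0
(Exp terms are combined using exp(i*s)*conj(exp(i*t)) = exp(i*(s-t)), and sums of them are collapsed using the identity that for every m > 1 the m distinct m-th roots of unity sum to 0, e.g. 1 + exp(2*I*pi/3) + exp(-2*I*pi/3) = 0.)
Hence the multiplicities are chi_4: 1. Dimension check: dim(chi_3)*dim(chi_1) = 1*1 = 1 and sum (mult * dim) = 1*1 = 1.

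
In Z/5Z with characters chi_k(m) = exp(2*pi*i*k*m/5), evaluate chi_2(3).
chi_2(3) = zeta_5^6 = exp(2*I*pi/5)

Working: chi_2(3) = zeta_5^(2*3) = zeta_5^6. Since zeta_5^5 = 1, this equals zeta_5^1 = exp(2*pi*i*1/5) = exp(2*I*pi/5).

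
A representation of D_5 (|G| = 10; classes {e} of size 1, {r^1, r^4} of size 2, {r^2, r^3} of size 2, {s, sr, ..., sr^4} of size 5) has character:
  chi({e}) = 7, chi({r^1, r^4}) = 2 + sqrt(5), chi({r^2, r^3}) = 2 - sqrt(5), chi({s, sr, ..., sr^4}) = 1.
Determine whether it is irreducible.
Not irreducible (reducible): <chi, chi> = 9 > 1.

Proof sketch: <chi, chi> = (1/|G|) sum_C |C| * |chi(C)|^2 = (1/10)[1*|7|^2 + 2*|2 + sqrt(5)|^2 + 2*|2 - sqrt(5)|^2 + 5*|1|^2]
  = (1/10)[(49) + (8*sqrt(5) + 18) + (18 - 8*sqrt(5)) + (5)] = 90/10 = 9.
A character is irreducible iff <chi, chi> = 1, so this representation is reducible.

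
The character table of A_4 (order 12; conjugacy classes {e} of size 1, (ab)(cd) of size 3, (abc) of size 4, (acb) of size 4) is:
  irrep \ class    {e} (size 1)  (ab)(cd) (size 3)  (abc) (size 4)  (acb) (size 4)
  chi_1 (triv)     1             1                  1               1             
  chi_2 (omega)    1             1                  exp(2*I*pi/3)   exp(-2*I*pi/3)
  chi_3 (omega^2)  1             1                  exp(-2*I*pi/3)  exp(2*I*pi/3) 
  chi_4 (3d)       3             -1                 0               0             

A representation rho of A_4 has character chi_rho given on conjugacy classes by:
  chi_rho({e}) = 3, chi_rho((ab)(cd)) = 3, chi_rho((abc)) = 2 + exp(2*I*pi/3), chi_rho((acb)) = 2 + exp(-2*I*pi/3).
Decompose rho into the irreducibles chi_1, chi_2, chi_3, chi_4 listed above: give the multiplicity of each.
Multiplicities: chi_1: 2, chi_2: 1, chi_3: 0, chi_4: 0.

Details: Use <chi_rho, chi> = (1/|G|) sum_C |C| * chi_rho(C) * conj(chi(C)) with |G| = 12 for each irreducible chi in the table:
  <chi_rho, chi_1> = (1/12)[1*(3)*conj(1) + 3*(3)*conj(1) + 4*(2 + exp(2*I*pi/3))*conj(1) + 4*(2 + exp(-2*I*pi/3))*conj(1)]
      = (1/12)[(3) + (9) + (8 + 4*exp(2*I*pi/3)) + (8 + 4*exp(-2*I*pi/3))] = 24/12 = 2
  <chi_rho, chi_2> = (1/12)[1*(3)*conj(1) + 3*(3)*conj(1) + 4*(2 + exp(2*I*pi/3))*conj(exp(2*I*pi/3)) + 4*(2 + exp(-2*I*pi/3))*conj(exp(-2*I*pi/3))]
      = (1/12)[(3) + (9) + (4 + 8*exp(-2*I*pi/3)) + (4 + 8*exp(2*I*pi/3))] = 12/12 = 1
  <chi_rho, chi_3> = (1/12)[1*(3)*conj(1) + 3*(3)*conj(1) + 4*(2 + exp(2*I*pi/3))*conj(exp(-2*I*pi/3)) + 4*(2 + exp(-2*I*pi/3))*conj(exp(2*I*pi/3))]
      = (1/12)[(3) + (9) + (4*exp(-2*I*pi/3) + 8*exp(2*I*pi/3)) + (8*exp(-2*I*pi/3) + 4*exp(2*I*pi/3))] = 0/12 = 0
  <chi_rho, chi_4> = (1/12)[1*(3)*conj(3) + 3*(3)*conj(-1) + 4*(2 + exp(2*I*pi/3))*conj(0) + 4*(2 + exp(-2*I*pi/3))*conj(0)]
      = (1/12)[(9) + (-9) + (0) + (0)] = 0/12 = 0
(Exp terms are combined using exp(i*s)*conj(exp(i*t)) = exp(i*(s-t)), and sums of them are collapsed using the identity that for every m > 1 the m distinct m-th roots of unity sum to 0, e.g. 1 + exp(2*I*pi/3) + exp(-2*I*pi/3) = 0.)
Dimension check: dim(rho) = sum (mult * dim) = 2*1 + 1*1 + 0*1 + 0*3 = 3 = chi_rho(e) = 3.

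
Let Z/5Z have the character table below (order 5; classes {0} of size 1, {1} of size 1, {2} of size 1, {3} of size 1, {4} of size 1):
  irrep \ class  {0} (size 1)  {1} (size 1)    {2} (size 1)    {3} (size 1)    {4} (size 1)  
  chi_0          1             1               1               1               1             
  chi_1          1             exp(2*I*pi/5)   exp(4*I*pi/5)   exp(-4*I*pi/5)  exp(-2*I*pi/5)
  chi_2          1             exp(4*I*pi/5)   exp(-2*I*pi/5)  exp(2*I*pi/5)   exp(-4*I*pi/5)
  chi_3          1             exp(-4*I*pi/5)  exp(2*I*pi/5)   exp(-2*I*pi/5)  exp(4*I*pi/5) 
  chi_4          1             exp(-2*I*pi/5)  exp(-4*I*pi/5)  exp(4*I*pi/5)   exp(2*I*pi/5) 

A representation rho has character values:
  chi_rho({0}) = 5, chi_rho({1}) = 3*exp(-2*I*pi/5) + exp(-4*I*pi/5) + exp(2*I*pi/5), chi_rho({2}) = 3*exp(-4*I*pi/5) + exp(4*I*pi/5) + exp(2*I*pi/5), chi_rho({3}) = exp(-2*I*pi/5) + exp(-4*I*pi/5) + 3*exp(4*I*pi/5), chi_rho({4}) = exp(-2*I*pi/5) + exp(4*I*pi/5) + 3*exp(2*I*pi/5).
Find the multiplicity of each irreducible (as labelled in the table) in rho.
Multiplicities: chi_0: 0, chi_1: 1, chi_2: 0, chi_3: 1, chi_4: 3.

Reasoning: Use <chi_rho, chi> = (1/|G|) sum_C |C| * chi_rho(C) * conj(chi(C)) with |G| = 5 for each irreducible chi in the table:
  <chi_rho, chi_0> = (1/5)[1*(5)*conj(1) + 1*(3*exp(-2*I*pi/5) + exp(-4*I*pi/5) + exp(2*I*pi/5))*conj(1) + 1*(3*exp(-4*I*pi/5) + exp(4*I*pi/5) + exp(2*I*pi/5))*conj(1) + 1*(exp(-2*I*pi/5) + exp(-4*I*pi/5) + 3*exp(4*I*pi/5))*conj(1) + 1*(exp(-2*I*pi/5) + exp(4*I*pi/5) + 3*exp(2*I*pi/5))*conj(1)]
      = (1/5)[(5) + (3*exp(-2*I*pi/5) + exp(-4*I*pi/5) + exp(2*I*pi/5)) + (3*exp(-4*I*pi/5) + exp(4*I*pi/5) + exp(2*I*pi/5)) + (exp(-2*I*pi/5) + exp(-4*I*pi/5) + 3*exp(4*I*pi/5)) + (exp(-2*I*pi/5) + exp(4*I*pi/5) + 3*exp(2*I*pi/5))] = 0/5 = 0
  <chi_rho, chi_1> = (1/5)[1*(5)*conj(1) + 1*(3*exp(-2*I*pi/5) + exp(-4*I*pi/5) + exp(2*I*pi/5))*conj(exp(2*I*pi/5)) + 1*(3*exp(-4*I*pi/5) + exp(4*I*pi/5) + exp(2*I*pi/5))*conj(exp(4*I*pi/5)) + 1*(exp(-2*I*pi/5) + exp(-4*I*pi/5) + 3*exp(4*I*pi/5))*conj(exp(-4*I*pi/5)) + 1*(exp(-2*I*pi/5) + exp(4*I*pi/5) + 3*exp(2*I*pi/5))*conj(exp(-2*I*pi/5))]
      = (1/5)[(5) + (1 + 3*exp(-4*I*pi/5) + exp(4*I*pi/5)) + (1 + exp(-2*I*pi/5) + 3*exp(2*I*pi/5)) + (1 + 3*exp(-2*I*pi/5) + exp(2*I*pi/5)) + (1 + exp(-4*I*pi/5) + 3*exp(4*I*pi/5))] = 5/5 = 1
  <chi_rho, chi_2> = (1/5)[1*(5)*conj(1) + 1*(3*exp(-2*I*pi/5) + exp(-4*I*pi/5) + exp(2*I*pi/5))*conj(exp(4*I*pi/5)) + 1*(3*exp(-4*I*pi/5) + exp(4*I*pi/5) + exp(2*I*pi/5))*conj(exp(-2*I*pi/5)) + 1*(exp(-2*I*pi/5) + exp(-4*I*pi/5) + 3*exp(4*I*pi/5))*conj(exp(2*I*pi/5)) + 1*(exp(-2*I*pi/5) + exp(4*I*pi/5) + 3*exp(2*I*pi/5))*conj(exp(-4*I*pi/5))]
      = (1/5)[(5) + (exp(-2*I*pi/5) + exp(2*I*pi/5) + 3*exp(4*I*pi/5)) + (3*exp(-2*I*pi/5) + exp(-4*I*pi/5) + exp(4*I*pi/5)) + (exp(-4*I*pi/5) + exp(4*I*pi/5) + 3*exp(2*I*pi/5)) + (3*exp(-4*I*pi/5) + exp(-2*I*pi/5) + exp(2*I*pi/5))] = 0/5 = 0
  <chi_rho, chi_3> = (1/5)[1*(5)*conj(1) + 1*(3*exp(-2*I*pi/5) + exp(-4*I*pi/5) + exp(2*I*pi/5))*conj(exp(-4*I*pi/5)) + 1*(3*exp(-4*I*pi/5) + exp(4*I*pi/5) + exp(2*I*pi/5))*conj(exp(2*I*pi/5)) + 1*(exp(-2*I*pi/5) + exp(-4*I*pi/5) + 3*exp(4*I*pi/5))*conj(exp(-2*I*pi/5)) + 1*(exp(-2*I*pi/5) + exp(4*I*pi/5) + 3*exp(2*I*pi/5))*conj(exp(4*I*pi/5))]
      = (1/5)[(5) + (1 + exp(-4*I*pi/5) + 3*exp(2*I*pi/5)) + (1 + exp(2*I*pi/5) + 3*exp(4*I*pi/5)) + (1 + 3*exp(-4*I*pi/5) + exp(-2*I*pi/5)) + (1 + 3*exp(-2*I*pi/5) + exp(4*I*pi/5))] = 5/5 = 1
  <chi_rho, chi_4> = (1/5)[1*(5)*conj(1) + 1*(3*exp(-2*I*pi/5) + exp(-4*I*pi/5) + exp(2*I*pi/5))*conj(exp(-2*I*pi/5)) + 1*(3*exp(-4*I*pi/5) + exp(4*I*pi/5) + exp(2*I*pi/5))*conj(exp(-4*I*pi/5)) + 1*(exp(-2*I*pi/5) + exp(-4*I*pi/5) + 3*exp(4*I*pi/5))*conj(exp(4*I*pi/5)) + 1*(exp(-2*I*pi/5) + exp(4*I*pi/5) + 3*exp(2*I*pi/5))*conj(exp(2*I*pi/5))]
      = (1/5)[(5) + (3 + exp(-2*I*pi/5) + exp(4*I*pi/5)) + (3 + exp(-2*I*pi/5) + exp(-4*I*pi/5)) + (3 + exp(4*I*pi/5) + exp(2*I*pi/5)) + (3 + exp(-4*I*pi/5) + exp(2*I*pi/5))] = 15/5 = 3
(Exp terms are combined using exp(i*s)*conj(exp(i*t)) = exp(i*(s-t)), and sums of them are collapsed using the identity that for every m > 1 the m distinct m-th roots of unity sum to 0, e.g. 1 + exp(2*I*pi/3) + exp(-2*I*pi/3) = 0.)
Dimension check: dim(rho) = sum (mult * dim) = 0*1 + 1*1 + 0*1 + 1*1 + 3*1 = 5 = chi_rho(e) = 5.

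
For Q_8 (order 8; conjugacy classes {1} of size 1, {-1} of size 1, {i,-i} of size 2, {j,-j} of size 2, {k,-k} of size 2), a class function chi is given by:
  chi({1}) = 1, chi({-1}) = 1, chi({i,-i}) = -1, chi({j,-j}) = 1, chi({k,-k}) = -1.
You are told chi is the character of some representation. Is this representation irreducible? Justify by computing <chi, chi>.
Irreducible: <chi, chi> = 1.

Justification: <chi, chi> = (1/|G|) sum_C |C| * |chi(C)|^2 = (1/8)[1*|1|^2 + 1*|1|^2 + 2*|-1|^2 + 2*|1|^2 + 2*|-1|^2]
  = (1/8)[(1) + (1) + (2) + (2) + (2)] = 8/8 = 1.
A character is irreducible iff <chi, chi> = 1, so this representation is irreducible.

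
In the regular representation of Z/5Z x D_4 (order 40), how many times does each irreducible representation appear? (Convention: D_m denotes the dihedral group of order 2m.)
Each irreducible V_i of dimension d_i appears with multiplicity d_i, i.e. rho_reg = (direct sum over all irreducibles V_i) d_i V_i. The irreducible dimensions for Z/5Z x D_4 are 1, 1, 1, 1, 1, 1, 1, 1, 1, 1, 1, 1, 1, 1, 1, 1, 1, 1, 1, 1, 2, 2, 2, 2, 2: 20 irreducibles of dimension 1, each with multiplicity 1; 5 irreducibles of dimension 2, each with multiplicity 2. Total dimension 20*1*1 + 5*2*2 = 40 = |G|.

General theorem: in the regular representation of a finite group G, each irreducible appears with multiplicity equal to its dimension. Check: dim(rho_reg) = sum d_i^2 = 1 + 1 + 1 + 1 + 1 + 1 + 1 + 1 + 1 + 1 + 1 + 1 + 1 + 1 + 1 + 1 + 1 + 1 + 1 + 1 + 4 + 4 + 4 + 4 + 4 = 40 = |G|.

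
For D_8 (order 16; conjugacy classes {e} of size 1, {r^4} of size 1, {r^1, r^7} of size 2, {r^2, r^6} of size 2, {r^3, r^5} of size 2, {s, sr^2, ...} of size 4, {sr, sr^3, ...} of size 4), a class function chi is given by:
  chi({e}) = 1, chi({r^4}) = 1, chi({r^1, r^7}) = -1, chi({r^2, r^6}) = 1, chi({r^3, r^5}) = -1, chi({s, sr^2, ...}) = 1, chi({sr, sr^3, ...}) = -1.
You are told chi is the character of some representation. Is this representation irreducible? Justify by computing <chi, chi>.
Irreducible: <chi, chi> = 1.

Explanation: <chi, chi> = (1/|G|) sum_C |C| * |chi(C)|^2 = (1/16)[1*|1|^2 + 1*|1|^2 + 2*|-1|^2 + 2*|1|^2 + 2*|-1|^2 + 4*|1|^2 + 4*|-1|^2]
  = (1/16)[(1) + (1) + (2) + (2) + (2) + (4) + (4)] = 16/16 = 1.
A character is irreducible iff <chi, chi> = 1, so this representation is irreducible.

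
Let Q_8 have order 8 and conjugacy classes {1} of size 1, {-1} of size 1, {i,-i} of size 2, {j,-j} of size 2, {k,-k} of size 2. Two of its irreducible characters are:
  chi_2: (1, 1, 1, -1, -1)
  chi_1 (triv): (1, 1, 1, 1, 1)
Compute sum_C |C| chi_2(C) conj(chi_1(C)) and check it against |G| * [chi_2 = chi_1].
Sum = 0; so <chi_2, chi_1> = 0 (distinct irreducibles are orthogonal).

Proof sketch: Compute term by term over conjugacy classes (|C| * chi_2(C) * conj(chi_1(C))):
  1*(1)*conj(1) + 1*(1)*conj(1) + 2*(1)*conj(1) + 2*(-1)*conj(1) + 2*(-1)*conj(1)
  = (1) + (1) + (2) + (-2) + (-2)
  = 0.
Dividing by |G| = 8 gives 0/8 = 0, matching the row-orthogonality relation <chi_2, chi_1> = [chi_2 = chi_1].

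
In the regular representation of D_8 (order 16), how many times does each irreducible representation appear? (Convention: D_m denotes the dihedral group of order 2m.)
Each irreducible V_i of dimension d_i appears with multiplicity d_i, i.e. rho_reg = (direct sum over all irreducibles V_i) d_i V_i. The irreducible dimensions for D_8 are 1, 1, 1, 1, 2, 2, 2: 4 irreducibles of dimension 1, each with multiplicity 1; 3 irreducibles of dimension 2, each with multiplicity 2. Total dimension 4*1*1 + 3*2*2 = 16 = |G|.

Proof sketch: General theorem: in the regular representation of a finite group G, each irreducible appears with multiplicity equal to its dimension. Check: dim(rho_reg) = sum d_i^2 = 1 + 1 + 1 + 1 + 4 + 4 + 4 = 16 = |G|.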